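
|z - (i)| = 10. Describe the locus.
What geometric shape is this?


|z - z0| = r is a circle with center z0 and radius r.
Center = (0, 1), radius = 10

Circle with center (0, 1) and radius 10


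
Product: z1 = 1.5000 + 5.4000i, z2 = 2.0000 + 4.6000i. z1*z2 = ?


Real = 1.5*2 - 5.4*4.6 = 3 - 24.84 = -21.84
Imag = 1.5*4.6 + 2*5.4 = 6.9 + 10.8 = 17.7

-21.8400 + 17.7000i


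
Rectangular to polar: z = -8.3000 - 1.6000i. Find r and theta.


r = sqrt(68.89+2.56) = sqrt(71.45) = 8.4528
theta = atan2(-1.6, -8.3) = -169.0889 degrees

r = 8.4528, theta = -169.0889 degrees


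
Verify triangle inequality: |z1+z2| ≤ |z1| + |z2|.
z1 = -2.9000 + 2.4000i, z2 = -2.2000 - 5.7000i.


|z1| = sqrt((-2.9)^2 + 2.4^2) = sqrt(14.17) = 3.7643
|z2| = sqrt((-2.2)^2 + (-5.7)^2) = sqrt(37.33) = 6.1098
z1+z2 = -5.1000 - 3.3000i
|z1+z2| = sqrt(36.9) = 6.0745
|z1|+|z2| = 3.7643 + 6.1098 = 9.8741

|z1+z2| = 6.0745 ≤ |z1|+|z2| = 9.8741 (verified)


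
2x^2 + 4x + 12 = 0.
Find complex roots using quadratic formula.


disc = 4^2 - 4*2*12 = 16 - 96 = -80
sqrt(|disc|) = sqrt(80) = 8.9443
Real part = -4/(2*2) = -1.0000
Imag part = 8.9443/(2*2) = 2.2361

-1.0000 ± 2.2361i


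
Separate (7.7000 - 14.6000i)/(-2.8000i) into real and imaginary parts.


Multiply by conjugate: (7.7000 - 14.6000i)(2.8000i) / (0^2 + (-2.8)^2)
Numerator real = 7.7*0 - (14.6)*(-2.8) = 40.88
Numerator imag = -14.6*0 - 7.7*(-2.8) = 21.56
Denominator = 7.84
Re(z) = 40.88/7.84 = 5.2143
Im(z) = 21.56/7.84 = 2.7500

Re(z) = 5.2143, Im(z) = 2.7500


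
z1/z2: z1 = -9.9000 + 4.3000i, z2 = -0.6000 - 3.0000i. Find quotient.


Conjugate of z2 = -0.6000 + 3.0000i
Numerator: (-9.9000 + 4.3000i)(-0.6000 + 3.0000i) = -6.9600 - 32.2800i
Denominator: (-0.6)^2 + (-3)^2 = 9.36
Result = (-6.9600 - 32.2800i)/9.36

-0.7436 - 3.4487i


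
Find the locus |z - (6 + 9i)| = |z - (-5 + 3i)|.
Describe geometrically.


Equal distances means the locus is the perpendicular bisector of z1 and z2.
Midpoint = ((6+(-5))/2, (9+3)/2) = (0.5000, 6.0000)

Perpendicular bisector through (0.5000, 6.0000)


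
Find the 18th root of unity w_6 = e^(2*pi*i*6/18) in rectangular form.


Angle = 360*6/18 = 120°
a = cos(120°) = -0.5000
b = sin(120°) = 0.8660

-0.5000 + 0.8660i


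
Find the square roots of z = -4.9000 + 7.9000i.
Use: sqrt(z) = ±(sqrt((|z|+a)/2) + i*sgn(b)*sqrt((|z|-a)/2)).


|z| = sqrt(24.01+62.41) = 9.2962
sqrt((|z|+a)/2) = sqrt((9.2962+(-4.9))/2) = sqrt(2.1981) = 1.4826
sqrt((|z|-a)/2) = sqrt((9.2962-(-4.9))/2) = sqrt(7.0981) = 2.6642

±(1.4826 + 2.6642i) i.e. 1.4826 + 2.6642i and -1.4826 - 2.6642i


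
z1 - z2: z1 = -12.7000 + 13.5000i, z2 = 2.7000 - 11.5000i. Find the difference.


Real: -12.7 - 2.7 = -15.4
Imag: 13.5 + 11.5 = 25

-15.4000 + 25.0000i


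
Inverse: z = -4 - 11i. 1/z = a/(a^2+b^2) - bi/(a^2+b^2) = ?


|z|^2 = 16+121 = 137
1/z = (-4 + 11i)/137

1/z = -0.0292 + 0.0803i


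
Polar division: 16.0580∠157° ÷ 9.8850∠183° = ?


r = 16.0580 / 9.8850 = 1.6245
theta = 157° - 183° = -26° = 334° (mod 360)

1.6245 cis(334°)


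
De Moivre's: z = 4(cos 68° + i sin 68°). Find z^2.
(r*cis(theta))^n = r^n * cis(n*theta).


r^2 = 4^2 = 16
n*theta = 2*68° = 136° = 136° (mod 360)
a = 16*cos(136°) = -11.5094
b = 16*sin(136°) = 11.1145

16 cis(136°) = -11.5094 + 11.1145i


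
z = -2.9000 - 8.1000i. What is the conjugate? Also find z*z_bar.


z_bar = -2.9000 + 8.1000i
z*z_bar = (-2.9)^2 + (-8.1)^2 = 8.41 + 65.61 = 74.02

z_bar = -2.9000 + 8.1000i, z*z_bar = 74.02


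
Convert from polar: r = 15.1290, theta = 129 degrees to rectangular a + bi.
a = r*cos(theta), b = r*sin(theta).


a = 15.1290*cos(129°) = 15.1290*(-0.62932) = -9.5210
b = 15.1290*sin(129°) = 15.1290*0.777146 = 11.7574

-9.5210 + 11.7574i


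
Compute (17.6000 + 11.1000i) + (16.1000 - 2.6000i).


Real: 17.6 + 16.1 = 33.7
Imag: 11.1 - 2.6 = 8.5

33.7000 + 8.5000i


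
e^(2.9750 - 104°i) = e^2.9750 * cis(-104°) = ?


e^2.9750 = 19.5896
cos(-104°) = -0.241922
sin(-104°) = -0.970296
Real = 19.5896*(-0.241922) = -4.7392
Imag = 19.5896*(-0.970296) = -19.0077

-4.7392 - 19.0077i


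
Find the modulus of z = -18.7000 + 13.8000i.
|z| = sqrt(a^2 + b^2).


|z| = sqrt((-18.7)^2 + 13.8^2) = sqrt(349.69 + 190.44) = sqrt(540.13) = 23.2407

|z| = 23.2407


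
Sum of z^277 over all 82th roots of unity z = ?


The roots are w_k = w^k with w = e^(2*pi*i/82), and (w^k)^277 = (w^277)^k.
So S = 1 + u + u^2 + ... + u^(81) with u = w^277.
277 = 3*82 + 31, so 277 is not a multiple of 82: u = (w^82)^3 * w^31 = w^31 ≠ 1 (w is a primitive 82th root), while u^82 = (w^82)^277 = 1.
Geometric series: S = (1 - u^82)/(1 - u) = (1 - 1)/(1 - u) = 0

S = 0


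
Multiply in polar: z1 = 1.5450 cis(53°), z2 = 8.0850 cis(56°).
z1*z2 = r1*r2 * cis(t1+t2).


r = 1.5450 * 8.0850 = 12.4913
theta = 53° + 56° = 109° = 109° (mod 360)

12.4913 cis(109°)


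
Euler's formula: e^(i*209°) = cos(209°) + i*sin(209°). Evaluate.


cos(209°) = -0.8746
sin(209°) = -0.4848

e^(i*209°) = -0.8746 - 0.4848i


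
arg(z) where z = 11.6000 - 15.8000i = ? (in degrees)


Re = 11.6, Im = -15.8
arg = atan2(-15.8, 11.6) = -53.7147 degrees

arg(z) = -53.7147 degrees


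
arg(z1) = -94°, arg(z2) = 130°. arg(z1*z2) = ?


arg(z1*z2) = -94° + 130° = 36°
Normalized to (-180°, 180°]: 36°

36°


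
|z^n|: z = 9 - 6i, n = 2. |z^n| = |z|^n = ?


|z| = sqrt(81+36) = sqrt(117) = 10.8167
|z^2| = |z|^2 = (sqrt(117))^2 = 117

|z^2| = 117


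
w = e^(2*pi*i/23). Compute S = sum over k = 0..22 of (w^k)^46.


The roots are w_k = w^k with w = e^(2*pi*i/23), and (w^k)^46 = (w^46)^k.
So S = 1 + u + u^2 + ... + u^(22) with u = w^46.
46 = 2*23 + 0, so 46 is a multiple of 23 and u = (w^23)^2 = 1.
Every one of the 23 terms equals 1: S = 23

S = 23


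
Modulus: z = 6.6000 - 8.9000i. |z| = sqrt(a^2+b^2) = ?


|z| = sqrt(6.6^2 + (-8.9)^2) = sqrt(43.56 + 79.21) = sqrt(122.77) = 11.0802

|z| = 11.0802


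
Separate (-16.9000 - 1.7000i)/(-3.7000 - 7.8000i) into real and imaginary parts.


Multiply by conjugate: (-16.9000 - 1.7000i)(-3.7000 + 7.8000i) / ((-3.7)^2 + (-7.8)^2)
Numerator real = -16.9*(-3.7) - (1.7)*(-7.8) = 75.79
Numerator imag = -1.7*(-3.7) - (-16.9)*(-7.8) = -125.53
Denominator = 74.53
Re(z) = 75.79/74.53 = 1.0169
Im(z) = -125.53/74.53 = -1.6843

Re(z) = 1.0169, Im(z) = -1.6843


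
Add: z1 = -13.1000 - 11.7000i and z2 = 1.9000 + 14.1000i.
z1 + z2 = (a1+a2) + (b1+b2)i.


Real: -13.1 + 1.9 = -11.2
Imag: -11.7 + 14.1 = 2.4

-11.2000 + 2.4000i


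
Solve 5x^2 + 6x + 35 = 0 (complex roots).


disc = 6^2 - 4*5*35 = 36 - 700 = -664
sqrt(|disc|) = sqrt(664) = 25.7682
Real part = -6/(2*5) = -0.6000
Imag part = 25.7682/(2*5) = 2.5768

-0.6000 ± 2.5768i


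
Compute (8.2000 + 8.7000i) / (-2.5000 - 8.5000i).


Conjugate of z2 = -2.5000 + 8.5000i
Numerator: (8.2000 + 8.7000i)(-2.5000 + 8.5000i) = -94.4500 + 47.9500i
Denominator: (-2.5)^2 + (-8.5)^2 = 78.5
Result = (-94.4500 + 47.9500i)/78.5

-1.2032 + 0.6108i


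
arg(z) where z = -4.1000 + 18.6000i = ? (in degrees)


Re = -4.1, Im = 18.6
arg = atan2(18.6, -4.1) = 102.4309 degrees

arg(z) = 102.4309 degrees


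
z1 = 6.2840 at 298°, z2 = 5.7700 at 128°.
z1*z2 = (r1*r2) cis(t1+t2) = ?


r = 6.2840 * 5.7700 = 36.2587
theta = 298° + 128° = 426° = 66° (mod 360)

36.2587 cis(66°)


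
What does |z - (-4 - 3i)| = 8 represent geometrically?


|z - z0| = r is a circle with center z0 and radius r.
Center = (-4, -3), radius = 8

Circle with center (-4, -3) and radius 8


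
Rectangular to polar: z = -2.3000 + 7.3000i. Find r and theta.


r = sqrt(5.29+53.29) = sqrt(58.58) = 7.6538
theta = atan2(7.3, -2.3) = 107.4880 degrees

r = 7.6538, theta = 107.4880 degrees


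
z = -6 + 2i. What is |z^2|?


|z| = sqrt(36+4) = sqrt(40) = 6.3246
|z^2| = |z|^2 = (sqrt(40))^2 = 40

|z^2| = 40


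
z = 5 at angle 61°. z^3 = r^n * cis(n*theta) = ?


r^3 = 5^3 = 125
n*theta = 3*61° = 183° = 183° (mod 360)
a = 125*cos(183°) = -124.8287
b = 125*sin(183°) = -6.5420

125 cis(183°) = -124.8287 - 6.5420i


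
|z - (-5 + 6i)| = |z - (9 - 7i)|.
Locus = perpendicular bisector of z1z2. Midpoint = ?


Equal distances means the locus is the perpendicular bisector of z1 and z2.
Midpoint = ((-5+9)/2, (6+(-7))/2) = (2.0000, -0.5000)

Perpendicular bisector through (2.0000, -0.5000)


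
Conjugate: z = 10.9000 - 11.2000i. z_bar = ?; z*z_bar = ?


z_bar = 10.9000 + 11.2000i
z*z_bar = 10.9^2 + (-11.2)^2 = 118.81 + 125.44 = 244.25

z_bar = 10.9000 + 11.2000i, z*z_bar = 244.25


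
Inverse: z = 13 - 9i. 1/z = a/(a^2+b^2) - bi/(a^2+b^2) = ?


|z|^2 = 169+81 = 250
1/z = (13 + 9i)/250

1/z = 0.0520 + 0.0360i


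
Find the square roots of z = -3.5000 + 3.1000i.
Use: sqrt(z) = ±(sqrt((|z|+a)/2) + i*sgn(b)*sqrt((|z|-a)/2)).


|z| = sqrt(12.25+9.61) = 4.6755
sqrt((|z|+a)/2) = sqrt((4.6755+(-3.5))/2) = sqrt(0.5877) = 0.7666
sqrt((|z|-a)/2) = sqrt((4.6755-(-3.5))/2) = sqrt(4.0877) = 2.0218

±(0.7666 + 2.0218i) i.e. 0.7666 + 2.0218i and -0.7666 - 2.0218i


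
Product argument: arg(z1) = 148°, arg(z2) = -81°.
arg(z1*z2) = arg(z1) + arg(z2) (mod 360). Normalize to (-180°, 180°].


arg(z1*z2) = 148° - 81° = 67°
Normalized to (-180°, 180°]: 67°

67°


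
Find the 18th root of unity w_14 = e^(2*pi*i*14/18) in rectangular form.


Angle = 360*14/18 = 280°
a = cos(280°) = 0.1736
b = sin(280°) = -0.9848

0.1736 - 0.9848i


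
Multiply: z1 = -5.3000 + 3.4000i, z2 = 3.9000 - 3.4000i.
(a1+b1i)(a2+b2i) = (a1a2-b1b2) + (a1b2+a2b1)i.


Real = -5.3*3.9 - 3.4*(-3.4) = -20.67 - (-11.56) = -9.11
Imag = -5.3*(-3.4) + 3.9*3.4 = 18.02 + 13.26 = 31.28

-9.1100 + 31.2800i


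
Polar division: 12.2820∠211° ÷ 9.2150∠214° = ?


r = 12.2820 / 9.2150 = 1.3328
theta = 211° - 214° = -3° = 357° (mod 360)

1.3328 cis(357°)


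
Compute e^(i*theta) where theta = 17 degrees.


cos(17°) = 0.9563
sin(17°) = 0.2924

e^(i*17°) = 0.9563 + 0.2924i


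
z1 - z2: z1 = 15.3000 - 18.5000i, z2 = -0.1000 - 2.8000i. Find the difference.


Real: 15.3 + 0.1 = 15.4
Imag: -18.5 + 2.8 = -15.7

15.4000 - 15.7000i


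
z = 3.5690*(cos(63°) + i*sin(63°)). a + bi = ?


a = 3.5690*cos(63°) = 3.5690*0.454 = 1.6203
b = 3.5690*sin(63°) = 3.5690*0.891 = 3.1800

1.6203 + 3.1800i


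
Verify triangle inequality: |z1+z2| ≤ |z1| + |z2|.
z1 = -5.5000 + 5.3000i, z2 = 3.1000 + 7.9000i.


|z1| = sqrt((-5.5)^2 + 5.3^2) = sqrt(58.34) = 7.6381
|z2| = sqrt(3.1^2 + 7.9^2) = sqrt(72.02) = 8.4865
z1+z2 = -2.4000 + 13.2000i
|z1+z2| = sqrt(180) = 13.4164
|z1|+|z2| = 7.6381 + 8.4865 = 16.1246

|z1+z2| = 13.4164 ≤ |z1|+|z2| = 16.1246 (verified)


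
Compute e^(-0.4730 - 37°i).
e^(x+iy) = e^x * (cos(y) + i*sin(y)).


e^-0.4730 = 0.62313
cos(-37°) = 0.79864
sin(-37°) = -0.6018
Real = 0.62313*0.79864 = 0.4977
Imag = 0.62313*(-0.6018) = -0.3750

0.4977 - 0.3750i


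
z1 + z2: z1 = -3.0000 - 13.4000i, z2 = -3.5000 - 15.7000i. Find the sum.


Real: -3 - 3.5 = -6.5
Imag: -13.4 - 15.7 = -29.1

-6.5000 - 29.1000i


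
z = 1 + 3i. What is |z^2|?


|z| = sqrt(1+9) = sqrt(10) = 3.1623
|z^2| = |z|^2 = (sqrt(10))^2 = 10

|z^2| = 10


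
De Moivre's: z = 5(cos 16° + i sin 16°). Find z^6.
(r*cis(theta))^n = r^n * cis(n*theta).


r^6 = 5^6 = 15625
n*theta = 6*16° = 96° = 96° (mod 360)
a = 15625*cos(96°) = -1633.2572
b = 15625*sin(96°) = 15539.4046

15625 cis(96°) = -1633.2572 + 15539.4046i


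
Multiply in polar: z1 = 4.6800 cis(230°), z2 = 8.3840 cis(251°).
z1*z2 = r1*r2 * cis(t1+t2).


r = 4.6800 * 8.3840 = 39.2371
theta = 230° + 251° = 481° = 121° (mod 360)

39.2371 cis(121°)


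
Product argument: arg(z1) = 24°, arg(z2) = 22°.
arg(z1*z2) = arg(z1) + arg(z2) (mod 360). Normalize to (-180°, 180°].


arg(z1*z2) = 24° + 22° = 46°
Normalized to (-180°, 180°]: 46°

46°


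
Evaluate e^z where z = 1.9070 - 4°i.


e^1.9070 = 6.7329
cos(-4°) = 0.99756
sin(-4°) = -0.06976
Real = 6.7329*0.99756 = 6.7165
Imag = 6.7329*(-0.06976) = -0.4697

6.7165 - 0.4697i


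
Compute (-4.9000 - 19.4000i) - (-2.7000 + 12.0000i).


Real: -4.9 + 2.7 = -2.2
Imag: -19.4 - 12 = -31.4

-2.2000 - 31.4000i


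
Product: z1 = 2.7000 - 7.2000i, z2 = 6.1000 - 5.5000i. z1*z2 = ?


Real = 2.7*6.1 - (-7.2)*(-5.5) = 16.47 - 39.6 = -23.13
Imag = 2.7*(-5.5) + 6.1*(-7.2) = -14.85 - (43.92) = -58.77

-23.1300 - 58.7700i


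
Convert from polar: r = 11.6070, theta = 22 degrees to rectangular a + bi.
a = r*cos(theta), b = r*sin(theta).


a = 11.6070*cos(22°) = 11.6070*0.92718 = 10.7618
b = 11.6070*sin(22°) = 11.6070*0.37461 = 4.3481

10.7618 + 4.3481i


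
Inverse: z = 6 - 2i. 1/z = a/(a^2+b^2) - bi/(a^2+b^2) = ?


|z|^2 = 36+4 = 40
1/z = (6 + 2i)/40

1/z = 0.1500 + 0.0500i


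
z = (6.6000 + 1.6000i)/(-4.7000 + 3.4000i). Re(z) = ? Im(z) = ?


Multiply by conjugate: (6.6000 + 1.6000i)(-4.7000 - 3.4000i) / ((-4.7)^2 + 3.4^2)
Numerator real = 6.6*(-4.7) + 1.6*3.4 = -25.58
Numerator imag = 1.6*(-4.7) - 6.6*3.4 = -29.96
Denominator = 33.65
Re(z) = -25.58/33.65 = -0.7602
Im(z) = -29.96/33.65 = -0.8903

Re(z) = -0.7602, Im(z) = -0.8903


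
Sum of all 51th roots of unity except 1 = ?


With w = e^(2*pi*i/51), all 51 of the 51th roots of unity w^0 = 1, w, ..., w^(50) sum to 0: 1 + w + ... + w^(50) = (1 - w^51)/(1 - w) = 0 since w^51 = 1, w ≠ 1.
Removing the root 1: w + w^2 + ... + w^(50) = 0 - 1 = -1

Sum = -1


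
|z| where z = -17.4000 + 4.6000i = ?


|z| = sqrt((-17.4)^2 + 4.6^2) = sqrt(302.76 + 21.16) = sqrt(323.92) = 17.9978

|z| = 17.9978


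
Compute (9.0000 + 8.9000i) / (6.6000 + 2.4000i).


Conjugate of z2 = 6.6000 - 2.4000i
Numerator: (9.0000 + 8.9000i)(6.6000 - 2.4000i) = 80.7600 + 37.1400i
Denominator: 6.6^2 + 2.4^2 = 49.32
Result = (80.7600 + 37.1400i)/49.32

1.6375 + 0.7530i


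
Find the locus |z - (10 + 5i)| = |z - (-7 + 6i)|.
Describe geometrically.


Equal distances means the locus is the perpendicular bisector of z1 and z2.
Midpoint = ((10+(-7))/2, (5+6)/2) = (1.5000, 5.5000)

Perpendicular bisector through (1.5000, 5.5000)


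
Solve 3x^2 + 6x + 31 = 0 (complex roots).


disc = 6^2 - 4*3*31 = 36 - 372 = -336
sqrt(|disc|) = sqrt(336) = 18.3303
Real part = -6/(2*3) = -1.0000
Imag part = 18.3303/(2*3) = 3.0551

-1.0000 ± 3.0551i


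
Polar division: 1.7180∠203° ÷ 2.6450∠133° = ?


r = 1.7180 / 2.6450 = 0.6495
theta = 203° - 133° = 70° = 70° (mod 360)

0.6495 cis(70°)


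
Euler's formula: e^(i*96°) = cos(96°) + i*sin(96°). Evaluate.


cos(96°) = -0.1045
sin(96°) = 0.9945

e^(i*96°) = -0.1045 + 0.9945i


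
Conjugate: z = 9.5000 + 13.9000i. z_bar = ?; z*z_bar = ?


z_bar = 9.5000 - 13.9000i
z*z_bar = 9.5^2 + 13.9^2 = 90.25 + 193.21 = 283.46

z_bar = 9.5000 - 13.9000i, z*z_bar = 283.46


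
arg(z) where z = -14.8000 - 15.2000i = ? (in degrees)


Re = -14.8, Im = -15.2
arg = atan2(-15.2, -14.8) = -134.2361 degrees

arg(z) = -134.2361 degrees


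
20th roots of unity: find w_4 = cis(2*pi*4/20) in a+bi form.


Angle = 360*4/20 = 72°
a = cos(72°) = 0.3090
b = sin(72°) = 0.9511

0.3090 + 0.9511i


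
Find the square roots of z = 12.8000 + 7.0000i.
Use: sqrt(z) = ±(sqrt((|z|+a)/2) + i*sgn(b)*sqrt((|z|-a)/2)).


|z| = sqrt(163.84+49) = 14.5890
sqrt((|z|+a)/2) = sqrt((14.5890+12.8)/2) = sqrt(13.6945) = 3.7006
sqrt((|z|-a)/2) = sqrt((14.5890-12.8)/2) = sqrt(0.8945) = 0.9458

±(3.7006 + 0.9458i) i.e. 3.7006 + 0.9458i and -3.7006 - 0.9458i


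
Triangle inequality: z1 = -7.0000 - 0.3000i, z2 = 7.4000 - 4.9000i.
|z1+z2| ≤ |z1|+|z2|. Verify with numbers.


|z1| = sqrt((-7)^2 + (-0.3)^2) = sqrt(49.09) = 7.0064
|z2| = sqrt(7.4^2 + (-4.9)^2) = sqrt(78.77) = 8.8752
z1+z2 = 0.4000 - 5.2000i
|z1+z2| = sqrt(27.2) = 5.2154
|z1|+|z2| = 7.0064 + 8.8752 = 15.8816

|z1+z2| = 5.2154 ≤ |z1|+|z2| = 15.8816 (verified)


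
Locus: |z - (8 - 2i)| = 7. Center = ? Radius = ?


|z - z0| = r is a circle with center z0 and radius r.
Center = (8, -2), radius = 7

Circle with center (8, -2) and radius 7


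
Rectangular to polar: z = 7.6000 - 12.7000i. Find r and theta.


r = sqrt(57.76+161.29) = sqrt(219.05) = 14.8003
theta = atan2(-12.7, 7.6) = -59.1026 degrees

r = 14.8003, theta = -59.1026 degrees


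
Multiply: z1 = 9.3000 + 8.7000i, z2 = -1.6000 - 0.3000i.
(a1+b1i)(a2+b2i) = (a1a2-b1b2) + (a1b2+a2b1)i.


Real = 9.3*(-1.6) - 8.7*(-0.3) = -14.88 - (-2.61) = -12.27
Imag = 9.3*(-0.3) - (1.6)*8.7 = -2.79 - (13.92) = -16.71

-12.2700 - 16.7100i


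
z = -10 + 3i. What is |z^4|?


|z| = sqrt(100+9) = sqrt(109) = 10.4403
|z^4| = |z|^4 = (sqrt(109))^4 = 109^2 = 11881

|z^4| = 11881


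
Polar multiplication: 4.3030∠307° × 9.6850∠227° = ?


r = 4.3030 * 9.6850 = 41.6746
theta = 307° + 227° = 534° = 174° (mod 360)

41.6746 cis(174°)


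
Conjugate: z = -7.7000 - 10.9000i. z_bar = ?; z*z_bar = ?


z_bar = -7.7000 + 10.9000i
z*z_bar = (-7.7)^2 + (-10.9)^2 = 59.29 + 118.81 = 178.1

z_bar = -7.7000 + 10.9000i, z*z_bar = 178.1


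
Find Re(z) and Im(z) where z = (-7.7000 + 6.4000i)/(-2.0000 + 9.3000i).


Multiply by conjugate: (-7.7000 + 6.4000i)(-2.0000 - 9.3000i) / ((-2)^2 + 9.3^2)
Numerator real = -7.7*(-2) + 6.4*9.3 = 74.92
Numerator imag = 6.4*(-2) - (-7.7)*9.3 = 58.81
Denominator = 90.49
Re(z) = 74.92/90.49 = 0.8279
Im(z) = 58.81/90.49 = 0.6499

Re(z) = 0.8279, Im(z) = 0.6499


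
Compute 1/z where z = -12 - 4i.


|z|^2 = 144+16 = 160
1/z = (-12 + 4i)/160

1/z = -0.0750 + 0.0250i


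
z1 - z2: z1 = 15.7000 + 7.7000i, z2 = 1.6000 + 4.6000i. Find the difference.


Real: 15.7 - 1.6 = 14.1
Imag: 7.7 - 4.6 = 3.1

14.1000 + 3.1000i


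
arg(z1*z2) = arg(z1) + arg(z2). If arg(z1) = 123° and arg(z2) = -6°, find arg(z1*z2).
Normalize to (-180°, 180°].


arg(z1*z2) = 123° - 6° = 117°
Normalized to (-180°, 180°]: 117°

117°


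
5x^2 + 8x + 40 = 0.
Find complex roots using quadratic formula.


disc = 8^2 - 4*5*40 = 64 - 800 = -736
sqrt(|disc|) = sqrt(736) = 27.1293
Real part = -8/(2*5) = -0.8000
Imag part = 27.1293/(2*5) = 2.7129

-0.8000 ± 2.7129i


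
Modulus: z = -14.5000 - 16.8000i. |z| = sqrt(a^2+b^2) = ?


|z| = sqrt((-14.5)^2 + (-16.8)^2) = sqrt(210.25 + 282.24) = sqrt(492.49) = 22.1921

|z| = 22.1921


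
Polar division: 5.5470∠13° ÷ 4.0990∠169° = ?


r = 5.5470 / 4.0990 = 1.3533
theta = 13° - 169° = -156° = 204° (mod 360)

1.3533 cis(204°)


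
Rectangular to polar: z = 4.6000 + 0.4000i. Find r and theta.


r = sqrt(21.16+0.16) = sqrt(21.32) = 4.6174
theta = atan2(0.4, 4.6) = 4.9697 degrees

r = 4.6174, theta = 4.9697 degrees


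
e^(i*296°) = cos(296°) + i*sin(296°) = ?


cos(296°) = 0.4384
sin(296°) = -0.8988

e^(i*296°) = 0.4384 - 0.8988i


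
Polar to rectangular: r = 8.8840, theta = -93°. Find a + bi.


a = 8.8840*cos(-93°) = 8.8840*(-0.05234) = -0.4650
b = 8.8840*sin(-93°) = 8.8840*(-0.99863) = -8.8718

-0.4650 - 8.8718i


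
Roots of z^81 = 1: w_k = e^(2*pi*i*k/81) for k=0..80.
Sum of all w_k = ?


The sum of all 81th roots of unity is 0.
Geometric series: (1 - w^81)/(1 - w) = (1-1)/(1-w) = 0 since w^81 = 1, w ≠ 1.
Alternatively: coefficient of z^80 in z^81 - 1 is 0.

0


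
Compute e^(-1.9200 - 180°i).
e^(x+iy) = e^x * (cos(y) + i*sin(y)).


e^-1.9200 = 0.1466
cos(-180°) = -1
sin(-180°) = 0
Real = 0.1466*(-1) = -0.1466
Imag = 0.1466*0 = 0

-0.1466 + 0i


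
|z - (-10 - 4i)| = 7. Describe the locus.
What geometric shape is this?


|z - z0| = r is a circle with center z0 and radius r.
Center = (-10, -4), radius = 7

Circle with center (-10, -4) and radius 7


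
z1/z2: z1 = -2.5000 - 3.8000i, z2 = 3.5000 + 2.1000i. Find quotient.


Conjugate of z2 = 3.5000 - 2.1000i
Numerator: (-2.5000 - 3.8000i)(3.5000 - 2.1000i) = -16.7300 - 8.0500i
Denominator: 3.5^2 + 2.1^2 = 16.66
Result = (-16.7300 - 8.0500i)/16.66

-1.0042 - 0.4832i


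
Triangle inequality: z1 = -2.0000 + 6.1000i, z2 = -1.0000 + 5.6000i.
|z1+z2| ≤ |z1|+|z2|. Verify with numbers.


|z1| = sqrt((-2)^2 + 6.1^2) = sqrt(41.21) = 6.4195
|z2| = sqrt((-1)^2 + 5.6^2) = sqrt(32.36) = 5.6886
z1+z2 = -3.0000 + 11.7000i
|z1+z2| = sqrt(145.89) = 12.0785
|z1|+|z2| = 6.4195 + 5.6886 = 12.1081

|z1+z2| = 12.0785 ≤ |z1|+|z2| = 12.1081 (verified)


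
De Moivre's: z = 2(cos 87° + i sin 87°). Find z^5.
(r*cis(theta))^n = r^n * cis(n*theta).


r^5 = 2^5 = 32
n*theta = 5*87° = 435° = 75° (mod 360)
a = 32*cos(75°) = 8.2822
b = 32*sin(75°) = 30.9096

32 cis(75°) = 8.2822 + 30.9096i


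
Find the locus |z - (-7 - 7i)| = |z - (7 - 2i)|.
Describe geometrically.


Equal distances means the locus is the perpendicular bisector of z1 and z2.
Midpoint = ((-7+7)/2, (-7+(-2))/2) = (0, -4.5000)

Perpendicular bisector through (0, -4.5000)


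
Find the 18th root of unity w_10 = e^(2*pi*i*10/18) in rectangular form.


Angle = 360*10/18 = 200°
a = cos(200°) = -0.9397
b = sin(200°) = -0.3420

-0.9397 - 0.3420i


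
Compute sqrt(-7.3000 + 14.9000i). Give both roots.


|z| = sqrt(53.29+222.01) = 16.5922
sqrt((|z|+a)/2) = sqrt((16.5922+(-7.3))/2) = sqrt(4.6461) = 2.1555
sqrt((|z|-a)/2) = sqrt((16.5922-(-7.3))/2) = sqrt(11.9461) = 3.4563

±(2.1555 + 3.4563i) i.e. 2.1555 + 3.4563i and -2.1555 - 3.4563i


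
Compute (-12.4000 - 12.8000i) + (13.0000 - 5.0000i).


Real: -12.4 + 13 = 0.6
Imag: -12.8 - 5 = -17.8

0.6000 - 17.8000i


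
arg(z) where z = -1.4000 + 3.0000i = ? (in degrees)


Re = -1.4, Im = 3
arg = atan2(3, -1.4) = 115.0169 degrees

arg(z) = 115.0169 degrees


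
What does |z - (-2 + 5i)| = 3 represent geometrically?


|z - z0| = r is a circle with center z0 and radius r.
Center = (-2, 5), radius = 3

Circle with center (-2, 5) and radius 3


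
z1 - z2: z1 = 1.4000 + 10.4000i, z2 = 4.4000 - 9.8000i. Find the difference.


Real: 1.4 - 4.4 = -3
Imag: 10.4 + 9.8 = 20.2

-3.0000 + 20.2000i


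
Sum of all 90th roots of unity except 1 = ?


With w = e^(2*pi*i/90), all 90 of the 90th roots of unity w^0 = 1, w, ..., w^(89) sum to 0: 1 + w + ... + w^(89) = (1 - w^90)/(1 - w) = 0 since w^90 = 1, w ≠ 1.
Removing the root 1: w + w^2 + ... + w^(89) = 0 - 1 = -1

Sum = -1


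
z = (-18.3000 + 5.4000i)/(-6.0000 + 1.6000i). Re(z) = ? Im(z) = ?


Multiply by conjugate: (-18.3000 + 5.4000i)(-6.0000 - 1.6000i) / ((-6)^2 + 1.6^2)
Numerator real = -18.3*(-6) + 5.4*1.6 = 118.44
Numerator imag = 5.4*(-6) - (-18.3)*1.6 = -3.12
Denominator = 38.56
Re(z) = 118.44/38.56 = 3.0716
Im(z) = -3.12/38.56 = -0.0809

Re(z) = 3.0716, Im(z) = -0.0809


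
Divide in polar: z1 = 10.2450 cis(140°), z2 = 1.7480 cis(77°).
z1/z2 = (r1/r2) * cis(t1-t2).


r = 10.2450 / 1.7480 = 5.8610
theta = 140° - 77° = 63° = 63° (mod 360)

5.8610 cis(63°)


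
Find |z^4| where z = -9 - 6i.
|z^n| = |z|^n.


|z| = sqrt(81+36) = sqrt(117) = 10.8167
|z^4| = |z|^4 = (sqrt(117))^4 = 117^2 = 13689

|z^4| = 13689


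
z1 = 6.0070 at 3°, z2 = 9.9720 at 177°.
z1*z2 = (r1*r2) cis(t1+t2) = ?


r = 6.0070 * 9.9720 = 59.9018
theta = 3° + 177° = 180° = 180° (mod 360)

59.9018 cis(180°)


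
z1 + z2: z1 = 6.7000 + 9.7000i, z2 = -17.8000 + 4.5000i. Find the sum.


Real: 6.7 - 17.8 = -11.1
Imag: 9.7 + 4.5 = 14.2

-11.1000 + 14.2000i


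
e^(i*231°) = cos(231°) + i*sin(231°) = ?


cos(231°) = -0.6293
sin(231°) = -0.7771

e^(i*231°) = -0.6293 - 0.7771i


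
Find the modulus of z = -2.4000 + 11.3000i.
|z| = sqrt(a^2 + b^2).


|z| = sqrt((-2.4)^2 + 11.3^2) = sqrt(5.76 + 127.69) = sqrt(133.45) = 11.5521

|z| = 11.5521


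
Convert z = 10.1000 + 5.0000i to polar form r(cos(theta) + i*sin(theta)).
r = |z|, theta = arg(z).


r = sqrt(102.01+25) = sqrt(127.01) = 11.2699
theta = atan2(5, 10.1) = 26.3377 degrees

r = 11.2699, theta = 26.3377 degrees


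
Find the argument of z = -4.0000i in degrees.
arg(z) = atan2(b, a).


Re = 0, Im = -4
arg = atan2(-4, 0) = -90.0000 degrees

arg(z) = -90.0000 degrees


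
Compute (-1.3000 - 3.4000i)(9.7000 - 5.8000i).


Real = -1.3*9.7 - (-3.4)*(-5.8) = -12.61 - 19.72 = -32.33
Imag = -1.3*(-5.8) + 9.7*(-3.4) = 7.54 - (32.98) = -25.44

-32.3300 - 25.4400i


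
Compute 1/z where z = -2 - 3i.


|z|^2 = 4+9 = 13
1/z = (-2 + 3i)/13

1/z = -0.1538 + 0.2308i


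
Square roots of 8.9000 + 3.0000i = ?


|z| = sqrt(79.21+9) = 9.3920
sqrt((|z|+a)/2) = sqrt((9.3920+8.9)/2) = sqrt(9.1460) = 3.0242
sqrt((|z|-a)/2) = sqrt((9.3920-8.9)/2) = sqrt(0.2460) = 0.4960

±(3.0242 + 0.4960i) i.e. 3.0242 + 0.4960i and -3.0242 - 0.4960i


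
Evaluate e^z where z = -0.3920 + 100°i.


e^-0.3920 = 0.6757
cos(100°) = -0.1736
sin(100°) = 0.9848
Real = 0.6757*(-0.1736) = -0.1173
Imag = 0.6757*0.9848 = 0.6654

-0.1173 + 0.6654i


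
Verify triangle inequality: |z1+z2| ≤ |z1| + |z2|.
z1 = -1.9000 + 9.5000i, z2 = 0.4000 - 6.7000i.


|z1| = sqrt((-1.9)^2 + 9.5^2) = sqrt(93.86) = 9.6881
|z2| = sqrt(0.4^2 + (-6.7)^2) = sqrt(45.05) = 6.7119
z1+z2 = -1.5000 + 2.8000i
|z1+z2| = sqrt(10.09) = 3.1765
|z1|+|z2| = 9.6881 + 6.7119 = 16.4000

|z1+z2| = 3.1765 ≤ |z1|+|z2| = 16.4000 (verified)


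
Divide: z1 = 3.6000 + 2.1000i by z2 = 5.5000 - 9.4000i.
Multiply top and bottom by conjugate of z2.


Conjugate of z2 = 5.5000 + 9.4000i
Numerator: (3.6000 + 2.1000i)(5.5000 + 9.4000i) = 0.0600 + 45.3900i
Denominator: 5.5^2 + (-9.4)^2 = 118.61
Result = (0.0600 + 45.3900i)/118.61

0.0005 + 0.3827i


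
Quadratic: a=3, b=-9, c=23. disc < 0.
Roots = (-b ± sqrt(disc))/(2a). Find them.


disc = (-9)^2 - 4*3*23 = 81 - 276 = -195
sqrt(|disc|) = sqrt(195) = 13.9642
Real part = 9/(2*3) = 1.5000
Imag part = 13.9642/(2*3) = 2.3274

1.5000 ± 2.3274i


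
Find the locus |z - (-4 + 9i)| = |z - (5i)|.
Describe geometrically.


Equal distances means the locus is the perpendicular bisector of z1 and z2.
Midpoint = ((-4+0)/2, (9+5)/2) = (-2.0000, 7.0000)

Perpendicular bisector through (-2.0000, 7.0000)


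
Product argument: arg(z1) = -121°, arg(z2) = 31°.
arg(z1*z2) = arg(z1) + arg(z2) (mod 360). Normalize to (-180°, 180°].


arg(z1*z2) = -121° + 31° = -90°
Normalized to (-180°, 180°]: -90°

-90°


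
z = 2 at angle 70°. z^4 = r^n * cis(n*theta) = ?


r^4 = 2^4 = 16
n*theta = 4*70° = 280° = 280° (mod 360)
a = 16*cos(280°) = 2.7784
b = 16*sin(280°) = -15.7569

16 cis(280°) = 2.7784 - 15.7569i


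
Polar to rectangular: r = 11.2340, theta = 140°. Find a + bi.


a = 11.2340*cos(140°) = 11.2340*(-0.76604) = -8.6057
b = 11.2340*sin(140°) = 11.2340*0.64279 = 7.2211

-8.6057 + 7.2211i


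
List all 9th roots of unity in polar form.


The 9th roots of unity are cis(360k/9°) for k=0..8
Angle step = 360/9 = 40°
Primitive root: cis(40°)
Primitive root = 0.7660 + 0.6428i

9 roots at angles: 0°, 40°, 80°, 120°, 160°, 200°, 240°, 280°, 320°


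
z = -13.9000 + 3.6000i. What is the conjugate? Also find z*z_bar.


z_bar = -13.9000 - 3.6000i
z*z_bar = (-13.9)^2 + 3.6^2 = 193.21 + 12.96 = 206.17

z_bar = -13.9000 - 3.6000i, z*z_bar = 206.17


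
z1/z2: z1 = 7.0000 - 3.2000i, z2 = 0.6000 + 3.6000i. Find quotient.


Conjugate of z2 = 0.6000 - 3.6000i
Numerator: (7.0000 - 3.2000i)(0.6000 - 3.6000i) = -7.3200 - 27.1200i
Denominator: 0.6^2 + 3.6^2 = 13.32
Result = (-7.3200 - 27.1200i)/13.32

-0.5495 - 2.0360i


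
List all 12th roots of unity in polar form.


The 12th roots of unity are cis(360k/12°) for k=0..11
Angle step = 360/12 = 30°
Primitive root: cis(30°)
Primitive root = 0.8660 + 0.5000i

12 roots at angles: 0°, 30°, 60°, 90°, 120°, 150°, 180°, 210°, 240°, 270°, 300°, 330°


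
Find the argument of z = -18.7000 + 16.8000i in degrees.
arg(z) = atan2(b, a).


Re = -18.7, Im = 16.8
arg = atan2(16.8, -18.7) = 138.0636 degrees

arg(z) = 138.0636 degrees


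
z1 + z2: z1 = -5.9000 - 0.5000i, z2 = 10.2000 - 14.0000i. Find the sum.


Real: -5.9 + 10.2 = 4.3
Imag: -0.5 - 14 = -14.5

4.3000 - 14.5000i


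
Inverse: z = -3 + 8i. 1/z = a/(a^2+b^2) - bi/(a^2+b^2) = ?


|z|^2 = 9+64 = 73
1/z = (-3 - 8i)/73

1/z = -0.0411 - 0.1096i


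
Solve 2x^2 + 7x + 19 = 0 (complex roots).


disc = 7^2 - 4*2*19 = 49 - 152 = -103
sqrt(|disc|) = sqrt(103) = 10.1489
Real part = -7/(2*2) = -1.7500
Imag part = 10.1489/(2*2) = 2.5372

-1.7500 ± 2.5372i


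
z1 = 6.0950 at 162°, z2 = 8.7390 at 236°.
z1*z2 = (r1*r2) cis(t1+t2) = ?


r = 6.0950 * 8.7390 = 53.2642
theta = 162° + 236° = 398° = 38° (mod 360)

53.2642 cis(38°)


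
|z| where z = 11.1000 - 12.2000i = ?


|z| = sqrt(11.1^2 + (-12.2)^2) = sqrt(123.21 + 148.84) = sqrt(272.05) = 16.4939

|z| = 16.4939


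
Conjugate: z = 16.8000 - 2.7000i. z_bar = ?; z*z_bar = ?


z_bar = 16.8000 + 2.7000i
z*z_bar = 16.8^2 + (-2.7)^2 = 282.24 + 7.29 = 289.53

z_bar = 16.8000 + 2.7000i, z*z_bar = 289.53


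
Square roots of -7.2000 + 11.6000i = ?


|z| = sqrt(51.84+134.56) = 13.6528
sqrt((|z|+a)/2) = sqrt((13.6528+(-7.2))/2) = sqrt(3.2264) = 1.7962
sqrt((|z|-a)/2) = sqrt((13.6528-(-7.2))/2) = sqrt(10.4264) = 3.2290

±(1.7962 + 3.2290i) i.e. 1.7962 + 3.2290i and -1.7962 - 3.2290i


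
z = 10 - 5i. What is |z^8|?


|z| = sqrt(100+25) = sqrt(125) = 11.1803
|z^8| = |z|^8 = (sqrt(125))^8 = 125^4 = 244140625

|z^8| = 244140625


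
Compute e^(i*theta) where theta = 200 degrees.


cos(200°) = -0.9397
sin(200°) = -0.3420

e^(i*200°) = -0.9397 - 0.3420i


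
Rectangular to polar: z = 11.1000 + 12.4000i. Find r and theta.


r = sqrt(123.21+153.76) = sqrt(276.97) = 16.6424
theta = atan2(12.4, 11.1) = 48.1663 degrees

r = 16.6424, theta = 48.1663 degrees


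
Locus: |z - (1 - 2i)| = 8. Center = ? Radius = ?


|z - z0| = r is a circle with center z0 and radius r.
Center = (1, -2), radius = 8

Circle with center (1, -2) and radius 8


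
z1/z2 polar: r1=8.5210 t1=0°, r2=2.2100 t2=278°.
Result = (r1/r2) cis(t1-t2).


r = 8.5210 / 2.2100 = 3.8557
theta = 0° - 278° = -278° = 82° (mod 360)

3.8557 cis(82°)


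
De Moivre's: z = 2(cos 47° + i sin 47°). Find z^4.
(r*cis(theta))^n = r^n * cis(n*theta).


r^4 = 2^4 = 16
n*theta = 4*47° = 188° = 188° (mod 360)
a = 16*cos(188°) = -15.8443
b = 16*sin(188°) = -2.2268

16 cis(188°) = -15.8443 - 2.2268i


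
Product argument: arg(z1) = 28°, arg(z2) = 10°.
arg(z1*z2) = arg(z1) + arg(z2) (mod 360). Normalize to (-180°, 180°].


arg(z1*z2) = 28° + 10° = 38°
Normalized to (-180°, 180°]: 38°

38°


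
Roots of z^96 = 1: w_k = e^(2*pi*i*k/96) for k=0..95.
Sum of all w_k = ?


The sum of all 96th roots of unity is 0.
Geometric series: (1 - w^96)/(1 - w) = (1-1)/(1-w) = 0 since w^96 = 1, w ≠ 1.
Alternatively: coefficient of z^95 in z^96 - 1 is 0.

0


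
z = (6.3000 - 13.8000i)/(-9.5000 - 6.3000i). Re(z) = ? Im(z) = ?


Multiply by conjugate: (6.3000 - 13.8000i)(-9.5000 + 6.3000i) / ((-9.5)^2 + (-6.3)^2)
Numerator real = 6.3*(-9.5) - (13.8)*(-6.3) = 27.09
Numerator imag = -13.8*(-9.5) - 6.3*(-6.3) = 170.79
Denominator = 129.94
Re(z) = 27.09/129.94 = 0.2085
Im(z) = 170.79/129.94 = 1.3144

Re(z) = 0.2085, Im(z) = 1.3144


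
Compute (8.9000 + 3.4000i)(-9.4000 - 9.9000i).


Real = 8.9*(-9.4) - 3.4*(-9.9) = -83.66 - (-33.66) = -50
Imag = 8.9*(-9.9) - (9.4)*3.4 = -88.11 - (31.96) = -120.07

-50.0000 - 120.0700i


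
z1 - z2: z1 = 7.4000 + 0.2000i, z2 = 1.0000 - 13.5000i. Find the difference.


Real: 7.4 - 1 = 6.4
Imag: 0.2 + 13.5 = 13.7

6.4000 + 13.7000i


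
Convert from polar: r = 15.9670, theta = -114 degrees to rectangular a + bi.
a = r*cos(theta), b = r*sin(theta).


a = 15.9670*cos(-114°) = 15.9670*(-0.40674) = -6.4944
b = 15.9670*sin(-114°) = 15.9670*(-0.913545) = -14.5866

-6.4944 - 14.5866i


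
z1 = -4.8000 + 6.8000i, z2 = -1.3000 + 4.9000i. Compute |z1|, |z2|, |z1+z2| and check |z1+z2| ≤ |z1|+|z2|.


|z1| = sqrt((-4.8)^2 + 6.8^2) = sqrt(69.28) = 8.3235
|z2| = sqrt((-1.3)^2 + 4.9^2) = sqrt(25.7) = 5.0695
z1+z2 = -6.1000 + 11.7000i
|z1+z2| = sqrt(174.1) = 13.1947
|z1|+|z2| = 8.3235 + 5.0695 = 13.3930

|z1+z2| = 13.1947 ≤ |z1|+|z2| = 13.3930 (verified)


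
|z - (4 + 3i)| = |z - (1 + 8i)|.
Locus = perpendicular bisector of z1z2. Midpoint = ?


Equal distances means the locus is the perpendicular bisector of z1 and z2.
Midpoint = ((4+1)/2, (3+8)/2) = (2.5000, 5.5000)

Perpendicular bisector through (2.5000, 5.5000)


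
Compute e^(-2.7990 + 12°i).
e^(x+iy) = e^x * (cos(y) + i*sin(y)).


e^-2.7990 = 0.06087
cos(12°) = 0.9781
sin(12°) = 0.2079
Real = 0.06087*0.9781 = 0.0595
Imag = 0.06087*0.2079 = 0.0127

0.0595 + 0.0127i


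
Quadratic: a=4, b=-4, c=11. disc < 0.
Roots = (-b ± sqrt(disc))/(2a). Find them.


disc = (-4)^2 - 4*4*11 = 16 - 176 = -160
sqrt(|disc|) = sqrt(160) = 12.6491
Real part = 4/(2*4) = 0.5000
Imag part = 12.6491/(2*4) = 1.5811

0.5000 ± 1.5811i


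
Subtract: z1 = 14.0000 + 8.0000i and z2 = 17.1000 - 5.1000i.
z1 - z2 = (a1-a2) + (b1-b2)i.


Real: 14 - 17.1 = -3.1
Imag: 8 + 5.1 = 13.1

-3.1000 + 13.1000i


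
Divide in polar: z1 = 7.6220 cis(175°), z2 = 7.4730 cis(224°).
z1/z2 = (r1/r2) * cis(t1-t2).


r = 7.6220 / 7.4730 = 1.0199
theta = 175° - 224° = -49° = 311° (mod 360)

1.0199 cis(311°)


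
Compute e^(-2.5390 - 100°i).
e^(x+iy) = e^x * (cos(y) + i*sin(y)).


e^-2.5390 = 0.0789
cos(-100°) = -0.1736
sin(-100°) = -0.9848
Real = 0.0789*(-0.1736) = -0.0137
Imag = 0.0789*(-0.9848) = -0.0777

-0.0137 - 0.0777i


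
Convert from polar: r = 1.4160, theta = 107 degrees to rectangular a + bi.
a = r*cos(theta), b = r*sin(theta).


a = 1.4160*cos(107°) = 1.4160*(-0.2924) = -0.4140
b = 1.4160*sin(107°) = 1.4160*0.9563 = 1.3541

-0.4140 + 1.3541i


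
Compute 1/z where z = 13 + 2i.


|z|^2 = 169+4 = 173
1/z = (13 - 2i)/173

1/z = 0.0751 - 0.0116i


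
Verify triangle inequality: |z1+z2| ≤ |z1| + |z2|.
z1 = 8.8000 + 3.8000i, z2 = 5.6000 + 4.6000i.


|z1| = sqrt(8.8^2 + 3.8^2) = sqrt(91.88) = 9.5854
|z2| = sqrt(5.6^2 + 4.6^2) = sqrt(52.52) = 7.2471
z1+z2 = 14.4000 + 8.4000i
|z1+z2| = sqrt(277.92) = 16.6709
|z1|+|z2| = 9.5854 + 7.2471 = 16.8325

|z1+z2| = 16.6709 ≤ |z1|+|z2| = 16.8325 (verified)


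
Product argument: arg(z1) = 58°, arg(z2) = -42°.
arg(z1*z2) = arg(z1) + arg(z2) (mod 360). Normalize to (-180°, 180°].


arg(z1*z2) = 58° - 42° = 16°
Normalized to (-180°, 180°]: 16°

16°


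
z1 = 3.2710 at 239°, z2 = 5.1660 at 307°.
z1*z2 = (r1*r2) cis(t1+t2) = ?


r = 3.2710 * 5.1660 = 16.8980
theta = 239° + 307° = 546° = 186° (mod 360)

16.8980 cis(186°)


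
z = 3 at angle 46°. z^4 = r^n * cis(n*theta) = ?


r^4 = 3^4 = 81
n*theta = 4*46° = 184° = 184° (mod 360)
a = 81*cos(184°) = -80.8027
b = 81*sin(184°) = -5.6503

81 cis(184°) = -80.8027 - 5.6503i


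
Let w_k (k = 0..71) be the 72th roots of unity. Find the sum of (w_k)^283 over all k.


The roots are w_k = w^k with w = e^(2*pi*i/72), and (w^k)^283 = (w^283)^k.
So S = 1 + u + u^2 + ... + u^(71) with u = w^283.
283 = 3*72 + 67, so 283 is not a multiple of 72: u = (w^72)^3 * w^67 = w^67 ≠ 1 (w is a primitive 72th root), while u^72 = (w^72)^283 = 1.
Geometric series: S = (1 - u^72)/(1 - u) = (1 - 1)/(1 - u) = 0

S = 0


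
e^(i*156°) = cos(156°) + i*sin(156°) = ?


cos(156°) = -0.9135
sin(156°) = 0.4067

e^(i*156°) = -0.9135 + 0.4067i


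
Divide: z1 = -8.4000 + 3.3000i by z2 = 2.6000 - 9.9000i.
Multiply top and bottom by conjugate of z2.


Conjugate of z2 = 2.6000 + 9.9000i
Numerator: (-8.4000 + 3.3000i)(2.6000 + 9.9000i) = -54.5100 - 74.5800i
Denominator: 2.6^2 + (-9.9)^2 = 104.77
Result = (-54.5100 - 74.5800i)/104.77

-0.5203 - 0.7118i


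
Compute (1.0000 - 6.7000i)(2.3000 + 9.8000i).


Real = 1*2.3 - (-6.7)*9.8 = 2.3 - (-65.66) = 67.96
Imag = 1*9.8 + 2.3*(-6.7) = 9.8 - (15.41) = -5.61

67.9600 - 5.6100i


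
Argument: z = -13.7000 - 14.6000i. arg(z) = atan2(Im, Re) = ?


Re = -13.7, Im = -14.6
arg = atan2(-14.6, -13.7) = -133.1785 degrees

arg(z) = -133.1785 degrees


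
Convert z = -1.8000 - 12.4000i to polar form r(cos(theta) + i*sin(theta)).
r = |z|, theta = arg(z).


r = sqrt(3.24+153.76) = sqrt(157) = 12.5300
theta = atan2(-12.4, -1.8) = -98.2594 degrees

r = 12.5300, theta = -98.2594 degrees


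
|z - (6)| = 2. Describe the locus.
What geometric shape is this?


|z - z0| = r is a circle with center z0 and radius r.
Center = (6, 0), radius = 2

Circle with center (6, 0) and radius 2


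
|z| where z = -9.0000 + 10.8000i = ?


|z| = sqrt((-9)^2 + 10.8^2) = sqrt(81 + 116.64) = sqrt(197.64) = 14.0584

|z| = 14.0584


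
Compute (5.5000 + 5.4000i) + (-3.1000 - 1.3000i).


Real: 5.5 - 3.1 = 2.4
Imag: 5.4 - 1.3 = 4.1

2.4000 + 4.1000i


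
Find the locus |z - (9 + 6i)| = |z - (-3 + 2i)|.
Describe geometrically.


Equal distances means the locus is the perpendicular bisector of z1 and z2.
Midpoint = ((9+(-3))/2, (6+2)/2) = (3.0000, 4.0000)

Perpendicular bisector through (3.0000, 4.0000)


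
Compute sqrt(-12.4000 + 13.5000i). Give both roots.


|z| = sqrt(153.76+182.25) = 18.3306
sqrt((|z|+a)/2) = sqrt((18.3306+(-12.4))/2) = sqrt(2.9653) = 1.7220
sqrt((|z|-a)/2) = sqrt((18.3306-(-12.4))/2) = sqrt(15.3653) = 3.9199

±(1.7220 + 3.9199i) i.e. 1.7220 + 3.9199i and -1.7220 - 3.9199i


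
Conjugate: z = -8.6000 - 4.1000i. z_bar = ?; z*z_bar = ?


z_bar = -8.6000 + 4.1000i
z*z_bar = (-8.6)^2 + (-4.1)^2 = 73.96 + 16.81 = 90.77

z_bar = -8.6000 + 4.1000i, z*z_bar = 90.77


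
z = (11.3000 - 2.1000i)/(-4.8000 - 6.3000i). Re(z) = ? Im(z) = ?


Multiply by conjugate: (11.3000 - 2.1000i)(-4.8000 + 6.3000i) / ((-4.8)^2 + (-6.3)^2)
Numerator real = 11.3*(-4.8) - (2.1)*(-6.3) = -41.01
Numerator imag = -2.1*(-4.8) - 11.3*(-6.3) = 81.27
Denominator = 62.73
Re(z) = -41.01/62.73 = -0.6538
Im(z) = 81.27/62.73 = 1.2956

Re(z) = -0.6538, Im(z) = 1.2956


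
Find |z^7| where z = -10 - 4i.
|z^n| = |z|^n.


|z| = sqrt(100+16) = sqrt(116) = 10.7703
|z^7| = |z|^7 = (sqrt(116))^7 = 116^3 * sqrt(116) = 1560896*sqrt(116)

|z^7| = 1560896*sqrt(116) ≈ 16811364.4136


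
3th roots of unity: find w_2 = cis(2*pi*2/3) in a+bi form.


Angle = 360*2/3 = 240°
a = cos(240°) = -0.5000
b = sin(240°) = -0.8660

-0.5000 - 0.8660i


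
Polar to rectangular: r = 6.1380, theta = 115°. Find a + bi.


a = 6.1380*cos(115°) = 6.1380*(-0.42262) = -2.5940
b = 6.1380*sin(115°) = 6.1380*0.9063 = 5.5629

-2.5940 + 5.5629i


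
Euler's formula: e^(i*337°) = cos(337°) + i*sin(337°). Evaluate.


cos(337°) = 0.9205
sin(337°) = -0.3907

e^(i*337°) = 0.9205 - 0.3907i


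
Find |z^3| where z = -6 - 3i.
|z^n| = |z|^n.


|z| = sqrt(36+9) = sqrt(45) = 6.7082
|z^3| = |z|^3 = (sqrt(45))^3 = 45*sqrt(45)

|z^3| = 45*sqrt(45) ≈ 301.8692


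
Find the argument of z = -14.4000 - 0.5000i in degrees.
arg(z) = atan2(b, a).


Re = -14.4, Im = -0.5
arg = atan2(-0.5, -14.4) = -178.0114 degrees

arg(z) = -178.0114 degrees


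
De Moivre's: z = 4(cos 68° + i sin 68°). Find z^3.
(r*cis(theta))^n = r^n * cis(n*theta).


r^3 = 4^3 = 64
n*theta = 3*68° = 204° = 204° (mod 360)
a = 64*cos(204°) = -58.4669
b = 64*sin(204°) = -26.0311

64 cis(204°) = -58.4669 - 26.0311i


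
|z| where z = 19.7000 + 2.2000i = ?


|z| = sqrt(19.7^2 + 2.2^2) = sqrt(388.09 + 4.84) = sqrt(392.93) = 19.8225

|z| = 19.8225


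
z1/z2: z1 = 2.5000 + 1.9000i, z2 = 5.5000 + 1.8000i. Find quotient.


Conjugate of z2 = 5.5000 - 1.8000i
Numerator: (2.5000 + 1.9000i)(5.5000 - 1.8000i) = 17.1700 + 5.9500i
Denominator: 5.5^2 + 1.8^2 = 33.49
Result = (17.1700 + 5.9500i)/33.49

0.5127 + 0.1777i


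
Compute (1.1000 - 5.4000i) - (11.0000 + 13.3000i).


Real: 1.1 - 11 = -9.9
Imag: -5.4 - 13.3 = -18.7

-9.9000 - 18.7000i
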